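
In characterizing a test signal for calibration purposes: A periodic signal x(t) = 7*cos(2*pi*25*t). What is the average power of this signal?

Average power of A*cos(wt) is A^2/2.
P = 7^2 / 2 = 49/2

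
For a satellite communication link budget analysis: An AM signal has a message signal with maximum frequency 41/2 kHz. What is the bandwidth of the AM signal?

In AM (double-sideband), the bandwidth is twice the message frequency.
BW = 2 * f_m = 2 * 41/2 kHz = 41 kHz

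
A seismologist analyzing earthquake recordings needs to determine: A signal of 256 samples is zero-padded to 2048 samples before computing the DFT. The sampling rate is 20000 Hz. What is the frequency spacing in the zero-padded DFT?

Original DFT: N = 256, resolution = f_s/N = 20000/256 = 625/8 Hz
Zero-padded DFT: N = 2048, resolution = f_s/N = 20000/2048 = 625/64 Hz
Zero-padding interpolates the spectrum (finer frequency grid)
but does NOT improve the true spectral resolution (ability to resolve close frequencies).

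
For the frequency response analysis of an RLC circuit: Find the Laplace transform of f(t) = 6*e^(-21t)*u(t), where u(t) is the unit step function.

Standard Laplace transform pair:
e^(-at)*u(t) <-> 1/(s+a)
With a = 21: L{6*e^(-21t)*u(t)} = 6/(s+21), ROC: Re(s) > -21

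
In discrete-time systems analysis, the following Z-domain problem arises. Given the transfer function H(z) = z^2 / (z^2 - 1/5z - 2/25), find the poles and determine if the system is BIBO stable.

Poles are roots of the denominator: z^2 - 1/5z - 2/25 = 0.
Quadratic formula: z = [-(-1/5) +/- sqrt((-1/5)^2 - 4*(-2/25))] / 2
Discriminant = 1/25 + 8/25 = 9/25; sqrt = 3/5.
z = (1/5 +/- 3/5) / 2 => z = 2/5 or z = -1/5.
|p1| = 2/5, |p2| = 1/5.
For BIBO stability, all poles must lie inside the unit circle (|p| < 1).
System is STABLE since both |p| < 1.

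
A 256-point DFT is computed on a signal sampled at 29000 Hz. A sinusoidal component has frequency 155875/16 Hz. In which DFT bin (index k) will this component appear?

DFT frequency resolution = f_s/N = 29000/256 = 3625/32 Hz
Bin index k = f_signal / resolution = 155875/16 / 3625/32 = 86
The signal frequency 155875/16 Hz falls in DFT bin k = 86.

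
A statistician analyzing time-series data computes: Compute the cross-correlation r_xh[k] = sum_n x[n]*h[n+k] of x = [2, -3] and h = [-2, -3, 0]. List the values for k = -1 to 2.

Both sequences indexed from 0 and zero outside their support.
Lags with overlap: k = -1 to 2.
  r_xh[-1] = x[1]*h[0] = 6
  r_xh[0] = x[0]*h[0] + x[1]*h[1] = 5
  r_xh[1] = x[0]*h[1] + x[1]*h[2] = -6
  r_xh[2] = x[0]*h[2] = 0
r_xh = [6, 5, -6, 0] (for k = -1, ..., 2)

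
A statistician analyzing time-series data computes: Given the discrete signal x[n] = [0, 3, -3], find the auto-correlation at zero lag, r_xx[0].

The auto-correlation at zero lag r_xx[0] equals the signal energy.
r_xx[0] = sum of x[n]^2 = 0^2 + 3^2 + (-3)^2
= 0 + 9 + 9 = 18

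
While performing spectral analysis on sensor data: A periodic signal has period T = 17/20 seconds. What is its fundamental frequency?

The fundamental frequency is the reciprocal of the period.
f = 1/T = 1/(17/20) = 20/17 Hz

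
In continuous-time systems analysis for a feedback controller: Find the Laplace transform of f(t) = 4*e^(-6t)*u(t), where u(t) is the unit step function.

Standard Laplace transform pair:
e^(-at)*u(t) <-> 1/(s+a)
With a = 6: L{4*e^(-6t)*u(t)} = 4/(s+6), ROC: Re(s) > -6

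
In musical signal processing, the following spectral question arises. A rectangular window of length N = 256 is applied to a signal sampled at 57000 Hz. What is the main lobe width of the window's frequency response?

For a rectangular window of length N,
the main lobe width in frequency is 2*f_s/N.
= 2*57000/256 = 7125/16 Hz
This determines the minimum frequency separation for resolving two sinusoids.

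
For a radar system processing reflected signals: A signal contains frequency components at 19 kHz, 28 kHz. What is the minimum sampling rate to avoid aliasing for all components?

The highest frequency component is f_max = 28 kHz.
Nyquist rate = 2 * f_max = 2 * 28 kHz = 56 kHz.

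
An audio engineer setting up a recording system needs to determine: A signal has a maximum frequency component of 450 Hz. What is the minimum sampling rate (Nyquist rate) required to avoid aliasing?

By the Nyquist-Shannon sampling theorem,
the minimum sampling rate (Nyquist rate) must be at least 2 * f_max.
Nyquist rate = 2 * 450 Hz = 900 Hz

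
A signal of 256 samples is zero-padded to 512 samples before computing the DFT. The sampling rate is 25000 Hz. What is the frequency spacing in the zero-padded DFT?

Original DFT: N = 256, resolution = f_s/N = 25000/256 = 3125/32 Hz
Zero-padded DFT: N = 512, resolution = f_s/N = 25000/512 = 3125/64 Hz
Zero-padding interpolates the spectrum (finer frequency grid)
but does NOT improve the true spectral resolution (ability to resolve close frequencies).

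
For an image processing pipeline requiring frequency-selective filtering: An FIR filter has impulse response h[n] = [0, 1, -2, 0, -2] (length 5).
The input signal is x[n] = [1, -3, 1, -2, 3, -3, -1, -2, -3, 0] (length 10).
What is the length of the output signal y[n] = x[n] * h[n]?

For linear convolution, the output length is:
len(y) = len(x) + len(h) - 1 = 10 + 5 - 1 = 14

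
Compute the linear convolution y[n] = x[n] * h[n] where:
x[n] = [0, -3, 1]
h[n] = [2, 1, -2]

y[n] = sum_k x[k]*h[n-k]. Output length = len(x) + len(h) - 1 = 3 + 3 - 1 = 5.
y[0] = 0*2 = 0
y[1] = -3*2 + 0*1 = -6
y[2] = 1*2 + -3*1 + 0*-2 = -1
y[3] = 1*1 + -3*-2 = 7
y[4] = 1*-2 = -2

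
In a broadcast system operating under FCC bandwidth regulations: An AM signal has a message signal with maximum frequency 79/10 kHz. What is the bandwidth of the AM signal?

In AM (double-sideband), the bandwidth is twice the message frequency.
BW = 2 * f_m = 2 * 79/10 kHz = 79/5 kHz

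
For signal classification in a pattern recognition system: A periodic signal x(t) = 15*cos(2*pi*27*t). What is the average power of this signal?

Average power of A*cos(wt) is A^2/2.
P = 15^2 / 2 = 225/2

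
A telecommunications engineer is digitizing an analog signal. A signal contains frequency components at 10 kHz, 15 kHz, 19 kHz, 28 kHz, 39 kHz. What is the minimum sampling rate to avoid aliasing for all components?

The highest frequency component is f_max = 39 kHz.
Nyquist rate = 2 * f_max = 2 * 39 kHz = 78 kHz.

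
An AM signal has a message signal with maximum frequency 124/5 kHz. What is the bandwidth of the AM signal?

In AM (double-sideband), the bandwidth is twice the message frequency.
BW = 2 * f_m = 2 * 124/5 kHz = 248/5 kHz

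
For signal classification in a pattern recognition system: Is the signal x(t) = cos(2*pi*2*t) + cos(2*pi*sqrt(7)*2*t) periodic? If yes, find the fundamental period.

f1 = 2 Hz, f2 = 2*sqrt(7) Hz
Ratio f2/f1 = sqrt(7), which is irrational.
Since the frequency ratio is irrational, no common period exists.
The signal is not periodic.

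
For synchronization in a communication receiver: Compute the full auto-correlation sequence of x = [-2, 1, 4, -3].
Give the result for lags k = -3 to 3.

r_xx[k] = sum_m x[m]*x[m+k], indexed from 0, for k = -3 to 3:
  r_xx[-3] = x[3]*x[0] = 6
  r_xx[-2] = x[2]*x[0] + x[3]*x[1] = -11
  r_xx[-1] = x[1]*x[0] + x[2]*x[1] + x[3]*x[2] = -10
  r_xx[0] = x[0]*x[0] + x[1]*x[1] + x[2]*x[2] + x[3]*x[3] = 30
  r_xx[1] = x[0]*x[1] + x[1]*x[2] + x[2]*x[3] = -10
  r_xx[2] = x[0]*x[2] + x[1]*x[3] = -11
  r_xx[3] = x[0]*x[3] = 6
r_xx = [6, -11, -10, 30, -10, -11, 6]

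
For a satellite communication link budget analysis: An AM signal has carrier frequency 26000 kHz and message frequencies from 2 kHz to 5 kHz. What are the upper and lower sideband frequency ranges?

Upper sideband (USB) = fc + [fm_low, fm_high] = 26000 + [2, 5] = [26002, 26005] kHz
Lower sideband (LSB) = fc - [fm_high, fm_low] = 26000 - [5, 2] = [25995, 25998] kHz
Total occupied spectrum: 25995 kHz to 26005 kHz (plus carrier at 26000 kHz)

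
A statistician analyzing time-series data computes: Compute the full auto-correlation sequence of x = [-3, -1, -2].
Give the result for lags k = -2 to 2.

r_xx[k] = sum_m x[m]*x[m+k], indexed from 0, for k = -2 to 2:
  r_xx[-2] = x[2]*x[0] = 6
  r_xx[-1] = x[1]*x[0] + x[2]*x[1] = 5
  r_xx[0] = x[0]*x[0] + x[1]*x[1] + x[2]*x[2] = 14
  r_xx[1] = x[0]*x[1] + x[1]*x[2] = 5
  r_xx[2] = x[0]*x[2] = 6
r_xx = [6, 5, 14, 5, 6]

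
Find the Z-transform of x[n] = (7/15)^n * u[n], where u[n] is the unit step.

The Z-transform of a^n * u[n] is z/(z-a) for |z| > |a|.
Here a = 7/15, so X(z) = z/(z - (7/15)) = 15z/(15z - 7)
ROC: |z| > 7/15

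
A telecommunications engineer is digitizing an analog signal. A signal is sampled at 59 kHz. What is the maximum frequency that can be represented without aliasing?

The maximum frequency that can be represented without aliasing
is the Nyquist frequency: f_max = f_s / 2 = 59 kHz / 2 = 59/2 kHz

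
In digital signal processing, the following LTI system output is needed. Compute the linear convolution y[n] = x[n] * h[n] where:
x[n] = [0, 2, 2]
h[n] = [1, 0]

y[n] = sum_k x[k]*h[n-k]. Output length = len(x) + len(h) - 1 = 3 + 2 - 1 = 4.
y[0] = 0*1 = 0
y[1] = 2*1 + 0*0 = 2
y[2] = 2*1 + 2*0 = 2
y[3] = 2*0 = 0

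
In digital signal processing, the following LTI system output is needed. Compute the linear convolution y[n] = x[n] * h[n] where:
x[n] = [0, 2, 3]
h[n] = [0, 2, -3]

y[n] = sum_k x[k]*h[n-k]. Output length = len(x) + len(h) - 1 = 3 + 3 - 1 = 5.
y[0] = 0*0 = 0
y[1] = 2*0 + 0*2 = 0
y[2] = 3*0 + 2*2 + 0*-3 = 4
y[3] = 3*2 + 2*-3 = 0
y[4] = 3*-3 = -9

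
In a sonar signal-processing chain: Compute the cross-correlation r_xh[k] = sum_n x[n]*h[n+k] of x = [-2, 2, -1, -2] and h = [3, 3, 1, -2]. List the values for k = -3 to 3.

Both sequences indexed from 0 and zero outside their support.
Lags with overlap: k = -3 to 3.
  r_xh[-3] = x[3]*h[0] = -6
  r_xh[-2] = x[2]*h[0] + x[3]*h[1] = -9
  r_xh[-1] = x[1]*h[0] + x[2]*h[1] + x[3]*h[2] = 1
  r_xh[0] = x[0]*h[0] + x[1]*h[1] + x[2]*h[2] + x[3]*h[3] = 3
  r_xh[1] = x[0]*h[1] + x[1]*h[2] + x[2]*h[3] = -2
  r_xh[2] = x[0]*h[2] + x[1]*h[3] = -6
  r_xh[3] = x[0]*h[3] = 4
r_xh = [-6, -9, 1, 3, -2, -6, 4] (for k = -3, ..., 3)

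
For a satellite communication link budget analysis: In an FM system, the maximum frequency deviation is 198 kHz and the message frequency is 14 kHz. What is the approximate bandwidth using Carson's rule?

Carson's rule: BW = 2*(delta_f + f_m)
= 2*(198 + 14) kHz = 424 kHz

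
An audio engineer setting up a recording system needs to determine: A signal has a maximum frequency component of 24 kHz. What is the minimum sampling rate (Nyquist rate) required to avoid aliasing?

By the Nyquist-Shannon sampling theorem,
the minimum sampling rate (Nyquist rate) must be at least 2 * f_max.
Nyquist rate = 2 * 24 kHz = 48 kHz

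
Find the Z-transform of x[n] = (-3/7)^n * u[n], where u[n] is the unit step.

The Z-transform of a^n * u[n] is z/(z-a) for |z| > |a|.
Here a = -3/7, so X(z) = z/(z - (-3/7)) = 7z/(7z + 3)
ROC: |z| > 3/7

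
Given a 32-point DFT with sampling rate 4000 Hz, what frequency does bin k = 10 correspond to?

The frequency of DFT bin k is: f_k = k * f_s / N
f_10 = 10 * 4000 / 32 = 1250 Hz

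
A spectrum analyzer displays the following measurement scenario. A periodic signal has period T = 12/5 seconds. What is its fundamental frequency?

The fundamental frequency is the reciprocal of the period.
f = 1/T = 1/(12/5) = 5/12 Hz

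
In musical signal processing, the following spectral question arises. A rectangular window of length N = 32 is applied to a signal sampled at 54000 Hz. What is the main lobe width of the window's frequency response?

For a rectangular window of length N,
the main lobe width in frequency is 2*f_s/N.
= 2*54000/32 = 3375 Hz
This determines the minimum frequency separation for resolving two sinusoids.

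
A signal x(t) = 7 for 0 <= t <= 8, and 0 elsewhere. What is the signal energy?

Energy = integral of |x(t)|^2 dt over the signal duration
= 7^2 * 8 = 49 * 8 = 392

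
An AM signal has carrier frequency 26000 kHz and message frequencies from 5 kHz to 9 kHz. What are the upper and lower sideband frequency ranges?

Upper sideband (USB) = fc + [fm_low, fm_high] = 26000 + [5, 9] = [26005, 26009] kHz
Lower sideband (LSB) = fc - [fm_high, fm_low] = 26000 - [9, 5] = [25991, 25995] kHz
Total occupied spectrum: 25991 kHz to 26009 kHz (plus carrier at 26000 kHz)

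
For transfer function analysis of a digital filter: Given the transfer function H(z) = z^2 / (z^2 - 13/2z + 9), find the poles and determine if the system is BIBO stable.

Poles are roots of the denominator: z^2 - 13/2z + 9 = 0.
Quadratic formula: z = [-(-13/2) +/- sqrt((-13/2)^2 - 4*(9))] / 2
Discriminant = 169/4 - 36 = 25/4; sqrt = 5/2.
z = (13/2 +/- 5/2) / 2 => z = 9/2 or z = 2.
|p1| = 2, |p2| = 9/2.
For BIBO stability, all poles must lie inside the unit circle (|p| < 1).
System is UNSTABLE since at least one |p| >= 1.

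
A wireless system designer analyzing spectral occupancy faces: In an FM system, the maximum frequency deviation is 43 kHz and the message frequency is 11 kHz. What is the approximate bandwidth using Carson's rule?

Carson's rule: BW = 2*(delta_f + f_m)
= 2*(43 + 11) kHz = 108 kHz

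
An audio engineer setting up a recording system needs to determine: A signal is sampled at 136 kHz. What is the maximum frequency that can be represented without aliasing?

The maximum frequency that can be represented without aliasing
is the Nyquist frequency: f_max = f_s / 2 = 136 kHz / 2 = 68 kHz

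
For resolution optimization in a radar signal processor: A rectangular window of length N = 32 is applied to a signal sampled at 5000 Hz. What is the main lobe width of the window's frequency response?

For a rectangular window of length N,
the main lobe width in frequency is 2*f_s/N.
= 2*5000/32 = 625/2 Hz
This determines the minimum frequency separation for resolving two sinusoids.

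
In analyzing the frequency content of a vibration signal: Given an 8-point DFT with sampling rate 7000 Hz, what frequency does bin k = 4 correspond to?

The frequency of DFT bin k is: f_k = k * f_s / N
f_4 = 4 * 7000 / 8 = 3500 Hz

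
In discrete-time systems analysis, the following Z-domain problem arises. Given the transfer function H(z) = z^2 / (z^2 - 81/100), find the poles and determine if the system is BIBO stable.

Poles are roots of the denominator: z^2 - 81/100 = 0.
Quadratic formula: z = [-(0) +/- sqrt((0)^2 - 4*(-81/100))] / 2
Discriminant = 0 + 81/25 = 81/25; sqrt = 9/5.
z = (0 +/- 9/5) / 2 => z = 9/10 or z = -9/10.
|p1| = 9/10, |p2| = 9/10.
For BIBO stability, all poles must lie inside the unit circle (|p| < 1).
System is STABLE since both |p| < 1.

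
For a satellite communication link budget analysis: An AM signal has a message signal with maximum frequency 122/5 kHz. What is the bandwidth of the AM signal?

In AM (double-sideband), the bandwidth is twice the message frequency.
BW = 2 * f_m = 2 * 122/5 kHz = 244/5 kHz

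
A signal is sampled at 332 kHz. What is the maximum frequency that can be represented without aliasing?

The maximum frequency that can be represented without aliasing
is the Nyquist frequency: f_max = f_s / 2 = 332 kHz / 2 = 166 kHz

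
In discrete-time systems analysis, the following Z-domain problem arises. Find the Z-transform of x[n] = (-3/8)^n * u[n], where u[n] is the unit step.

The Z-transform of a^n * u[n] is z/(z-a) for |z| > |a|.
Here a = -3/8, so X(z) = z/(z - (-3/8)) = 8z/(8z + 3)
ROC: |z| > 3/8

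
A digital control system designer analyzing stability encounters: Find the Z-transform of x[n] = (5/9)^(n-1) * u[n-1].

Time-shifting property: if X(z) = Z{x[n]}, then Z{x[n-d]} = z^(-d) * X(z)
X(z) = z/(z - 5/9) for x[n] = (5/9)^n * u[n]
Z{x[n-1]} = z^(-1) * z/(z - 5/9) = 1/(z - 5/9)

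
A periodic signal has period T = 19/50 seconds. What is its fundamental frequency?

The fundamental frequency is the reciprocal of the period.
f = 1/T = 1/(19/50) = 50/19 Hz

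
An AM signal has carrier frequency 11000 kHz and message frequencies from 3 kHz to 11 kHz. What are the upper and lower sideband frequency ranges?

Upper sideband (USB) = fc + [fm_low, fm_high] = 11000 + [3, 11] = [11003, 11011] kHz
Lower sideband (LSB) = fc - [fm_high, fm_low] = 11000 - [11, 3] = [10989, 10997] kHz
Total occupied spectrum: 10989 kHz to 11011 kHz (plus carrier at 11000 kHz)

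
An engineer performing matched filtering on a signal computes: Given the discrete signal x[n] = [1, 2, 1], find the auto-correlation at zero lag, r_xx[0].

The auto-correlation at zero lag r_xx[0] equals the signal energy.
r_xx[0] = sum of x[n]^2 = 1^2 + 2^2 + 1^2
= 1 + 4 + 1 = 6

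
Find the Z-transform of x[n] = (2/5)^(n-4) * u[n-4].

Time-shifting property: if X(z) = Z{x[n]}, then Z{x[n-d]} = z^(-d) * X(z)
X(z) = z/(z - 2/5) for x[n] = (2/5)^n * u[n]
Z{x[n-4]} = z^(-4) * z/(z - 2/5) = z^(-3)/(z - 2/5)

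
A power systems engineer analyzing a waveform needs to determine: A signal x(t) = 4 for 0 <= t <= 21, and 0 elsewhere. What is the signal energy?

Energy = integral of |x(t)|^2 dt over the signal duration
= 4^2 * 21 = 16 * 21 = 336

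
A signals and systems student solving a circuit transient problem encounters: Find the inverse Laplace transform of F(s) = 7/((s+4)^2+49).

Standard pair: w/((s+a)^2+w^2) <-> e^(-at)*sin(wt)*u(t)
With a=4, w=7: f(t) = e^(-4t)*sin(7t)*u(t)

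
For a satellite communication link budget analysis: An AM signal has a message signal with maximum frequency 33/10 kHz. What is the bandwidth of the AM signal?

In AM (double-sideband), the bandwidth is twice the message frequency.
BW = 2 * f_m = 2 * 33/10 kHz = 33/5 kHz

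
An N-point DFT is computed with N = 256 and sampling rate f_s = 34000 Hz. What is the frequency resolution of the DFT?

DFT frequency resolution = f_s / N
= 34000 / 256 = 2125/16 Hz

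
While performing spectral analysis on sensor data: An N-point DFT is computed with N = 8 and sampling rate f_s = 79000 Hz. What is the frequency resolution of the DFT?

DFT frequency resolution = f_s / N
= 79000 / 8 = 9875 Hz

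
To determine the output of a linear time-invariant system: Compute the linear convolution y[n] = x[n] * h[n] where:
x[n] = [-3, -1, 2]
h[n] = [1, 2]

y[n] = sum_k x[k]*h[n-k]. Output length = len(x) + len(h) - 1 = 3 + 2 - 1 = 4.
y[0] = -3*1 = -3
y[1] = -1*1 + -3*2 = -7
y[2] = 2*1 + -1*2 = 0
y[3] = 2*2 = 4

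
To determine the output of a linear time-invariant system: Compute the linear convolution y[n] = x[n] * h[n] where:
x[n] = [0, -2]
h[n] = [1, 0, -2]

y[n] = sum_k x[k]*h[n-k]. Output length = len(x) + len(h) - 1 = 2 + 3 - 1 = 4.
y[0] = 0*1 = 0
y[1] = -2*1 + 0*0 = -2
y[2] = -2*0 + 0*-2 = 0
y[3] = -2*-2 = 4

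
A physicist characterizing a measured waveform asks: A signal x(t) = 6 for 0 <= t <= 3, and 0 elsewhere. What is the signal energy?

Energy = integral of |x(t)|^2 dt over the signal duration
= 6^2 * 3 = 36 * 3 = 108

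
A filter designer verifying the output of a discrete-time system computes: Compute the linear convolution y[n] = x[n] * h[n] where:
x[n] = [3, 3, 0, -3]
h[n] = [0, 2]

y[n] = sum_k x[k]*h[n-k]. Output length = len(x) + len(h) - 1 = 4 + 2 - 1 = 5.
y[0] = 3*0 = 0
y[1] = 3*0 + 3*2 = 6
y[2] = 0*0 + 3*2 = 6
y[3] = -3*0 + 0*2 = 0
y[4] = -3*2 = -6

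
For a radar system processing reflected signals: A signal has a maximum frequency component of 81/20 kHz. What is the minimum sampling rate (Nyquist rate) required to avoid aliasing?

By the Nyquist-Shannon sampling theorem,
the minimum sampling rate (Nyquist rate) must be at least 2 * f_max.
Nyquist rate = 2 * 81/20 kHz = 81/10 kHz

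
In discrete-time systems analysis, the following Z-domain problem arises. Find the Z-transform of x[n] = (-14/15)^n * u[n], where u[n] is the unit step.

The Z-transform of a^n * u[n] is z/(z-a) for |z| > |a|.
Here a = -14/15, so X(z) = z/(z - (-14/15)) = 15z/(15z + 14)
ROC: |z| > 14/15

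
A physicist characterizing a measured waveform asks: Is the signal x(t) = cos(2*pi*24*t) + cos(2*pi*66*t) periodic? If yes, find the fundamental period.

f1 = 24 Hz, f2 = 66 Hz
Period T1 = 1/24, T2 = 1/66
Ratio T1/T2 = 66/24, which is rational.
The signal is periodic with fundamental period T = 1/GCD(24,66) = 1/6 s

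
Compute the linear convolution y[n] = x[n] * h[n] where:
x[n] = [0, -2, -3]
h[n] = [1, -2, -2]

y[n] = sum_k x[k]*h[n-k]. Output length = len(x) + len(h) - 1 = 3 + 3 - 1 = 5.
y[0] = 0*1 = 0
y[1] = -2*1 + 0*-2 = -2
y[2] = -3*1 + -2*-2 + 0*-2 = 1
y[3] = -3*-2 + -2*-2 = 10
y[4] = -3*-2 = 6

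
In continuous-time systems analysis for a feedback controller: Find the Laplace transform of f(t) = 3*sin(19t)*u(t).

Standard pair: sin(wt)*u(t) <-> w/(s^2+w^2)
With w = 19: L{3*sin(19t)*u(t)} = 57/(s^2+361)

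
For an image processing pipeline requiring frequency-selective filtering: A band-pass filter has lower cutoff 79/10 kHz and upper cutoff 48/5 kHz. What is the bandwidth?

Bandwidth = f_high - f_low
= 48/5 kHz - 79/10 kHz = 17/10 kHz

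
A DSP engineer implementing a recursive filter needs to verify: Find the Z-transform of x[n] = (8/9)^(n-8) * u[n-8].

Time-shifting property: if X(z) = Z{x[n]}, then Z{x[n-d]} = z^(-d) * X(z)
X(z) = z/(z - 8/9) for x[n] = (8/9)^n * u[n]
Z{x[n-8]} = z^(-8) * z/(z - 8/9) = z^(-7)/(z - 8/9)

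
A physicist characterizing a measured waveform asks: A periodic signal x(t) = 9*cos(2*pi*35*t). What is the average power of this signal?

Average power of A*cos(wt) is A^2/2.
P = 9^2 / 2 = 81/2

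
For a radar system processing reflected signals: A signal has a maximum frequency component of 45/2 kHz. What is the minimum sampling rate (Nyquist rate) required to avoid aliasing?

By the Nyquist-Shannon sampling theorem,
the minimum sampling rate (Nyquist rate) must be at least 2 * f_max.
Nyquist rate = 2 * 45/2 kHz = 45 kHz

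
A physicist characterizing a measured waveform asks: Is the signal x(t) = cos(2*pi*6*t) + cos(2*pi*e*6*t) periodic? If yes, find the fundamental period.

f1 = 6 Hz, f2 = 6*e Hz
Ratio f2/f1 = e, which is irrational.
Since the frequency ratio is irrational, no common period exists.
The signal is not periodic.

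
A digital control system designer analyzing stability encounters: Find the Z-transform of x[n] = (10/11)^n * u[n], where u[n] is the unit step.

The Z-transform of a^n * u[n] is z/(z-a) for |z| > |a|.
Here a = 10/11, so X(z) = z/(z - (10/11)) = 11z/(11z - 10)
ROC: |z| > 10/11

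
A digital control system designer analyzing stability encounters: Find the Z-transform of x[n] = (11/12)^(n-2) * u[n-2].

Time-shifting property: if X(z) = Z{x[n]}, then Z{x[n-d]} = z^(-d) * X(z)
X(z) = z/(z - 11/12) for x[n] = (11/12)^n * u[n]
Z{x[n-2]} = z^(-2) * z/(z - 11/12) = z^(-1)/(z - 11/12)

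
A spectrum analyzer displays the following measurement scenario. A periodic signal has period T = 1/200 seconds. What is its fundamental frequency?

The fundamental frequency is the reciprocal of the period.
f = 1/T = 1/(1/200) = 200 Hz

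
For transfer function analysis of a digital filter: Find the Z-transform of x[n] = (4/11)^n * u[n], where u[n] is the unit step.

The Z-transform of a^n * u[n] is z/(z-a) for |z| > |a|.
Here a = 4/11, so X(z) = z/(z - (4/11)) = 11z/(11z - 4)
ROC: |z| > 4/11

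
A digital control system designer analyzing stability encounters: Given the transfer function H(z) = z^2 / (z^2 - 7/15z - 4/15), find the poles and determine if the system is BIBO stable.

Poles are roots of the denominator: z^2 - 7/15z - 4/15 = 0.
Quadratic formula: z = [-(-7/15) +/- sqrt((-7/15)^2 - 4*(-4/15))] / 2
Discriminant = 49/225 + 16/15 = 289/225; sqrt = 17/15.
z = (7/15 +/- 17/15) / 2 => z = 4/5 or z = -1/3.
|p1| = 4/5, |p2| = 1/3.
For BIBO stability, all poles must lie inside the unit circle (|p| < 1).
System is STABLE since both |p| < 1.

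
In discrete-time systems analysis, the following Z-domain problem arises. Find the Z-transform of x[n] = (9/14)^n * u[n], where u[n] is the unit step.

The Z-transform of a^n * u[n] is z/(z-a) for |z| > |a|.
Here a = 9/14, so X(z) = z/(z - (9/14)) = 14z/(14z - 9)
ROC: |z| > 9/14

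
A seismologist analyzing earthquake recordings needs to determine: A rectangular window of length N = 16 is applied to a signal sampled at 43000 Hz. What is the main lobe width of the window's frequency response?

For a rectangular window of length N,
the main lobe width in frequency is 2*f_s/N.
= 2*43000/16 = 5375 Hz
This determines the minimum frequency separation for resolving two sinusoids.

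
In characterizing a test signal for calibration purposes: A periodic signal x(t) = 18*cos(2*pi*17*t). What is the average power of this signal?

Average power of A*cos(wt) is A^2/2.
P = 18^2 / 2 = 324/2 = 162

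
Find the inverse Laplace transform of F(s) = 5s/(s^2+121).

Standard pair: s/(s^2+w^2) <-> cos(wt)*u(t)
With k=5, w=11: f(t) = 5*cos(11t)*u(t)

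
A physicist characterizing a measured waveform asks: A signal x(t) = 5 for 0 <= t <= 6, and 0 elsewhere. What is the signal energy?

Energy = integral of |x(t)|^2 dt over the signal duration
= 5^2 * 6 = 25 * 6 = 150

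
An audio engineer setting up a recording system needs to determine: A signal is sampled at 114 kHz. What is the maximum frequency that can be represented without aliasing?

The maximum frequency that can be represented without aliasing
is the Nyquist frequency: f_max = f_s / 2 = 114 kHz / 2 = 57 kHz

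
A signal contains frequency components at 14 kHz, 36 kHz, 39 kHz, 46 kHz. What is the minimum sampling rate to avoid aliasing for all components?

The highest frequency component is f_max = 46 kHz.
Nyquist rate = 2 * f_max = 2 * 46 kHz = 92 kHz.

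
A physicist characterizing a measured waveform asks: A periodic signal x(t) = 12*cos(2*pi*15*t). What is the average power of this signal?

Average power of A*cos(wt) is A^2/2.
P = 12^2 / 2 = 144/2 = 72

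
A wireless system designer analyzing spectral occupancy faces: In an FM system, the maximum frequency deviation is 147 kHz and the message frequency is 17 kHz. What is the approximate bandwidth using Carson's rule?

Carson's rule: BW = 2*(delta_f + f_m)
= 2*(147 + 17) kHz = 328 kHz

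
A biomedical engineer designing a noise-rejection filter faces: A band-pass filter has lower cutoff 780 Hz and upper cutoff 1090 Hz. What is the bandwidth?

Bandwidth = f_high - f_low
= 1090 Hz - 780 Hz = 310 Hz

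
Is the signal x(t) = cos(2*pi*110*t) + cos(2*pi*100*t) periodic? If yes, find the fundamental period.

f1 = 110 Hz, f2 = 100 Hz
Period T1 = 1/110, T2 = 1/100
Ratio T1/T2 = 100/110, which is rational.
The signal is periodic with fundamental period T = 1/GCD(110,100) = 1/10 s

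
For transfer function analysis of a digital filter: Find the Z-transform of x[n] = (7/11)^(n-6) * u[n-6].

Time-shifting property: if X(z) = Z{x[n]}, then Z{x[n-d]} = z^(-d) * X(z)
X(z) = z/(z - 7/11) for x[n] = (7/11)^n * u[n]
Z{x[n-6]} = z^(-6) * z/(z - 7/11) = z^(-5)/(z - 7/11)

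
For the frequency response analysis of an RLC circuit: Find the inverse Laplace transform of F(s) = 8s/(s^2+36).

Standard pair: s/(s^2+w^2) <-> cos(wt)*u(t)
With k=8, w=6: f(t) = 8*cos(6t)*u(t)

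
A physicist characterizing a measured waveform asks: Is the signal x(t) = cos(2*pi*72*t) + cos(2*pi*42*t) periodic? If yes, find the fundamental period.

f1 = 72 Hz, f2 = 42 Hz
Period T1 = 1/72, T2 = 1/42
Ratio T1/T2 = 42/72, which is rational.
The signal is periodic with fundamental period T = 1/GCD(72,42) = 1/6 s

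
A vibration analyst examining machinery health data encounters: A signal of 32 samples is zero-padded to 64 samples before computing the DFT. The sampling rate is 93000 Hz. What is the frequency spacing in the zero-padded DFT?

Original DFT: N = 32, resolution = f_s/N = 93000/32 = 11625/4 Hz
Zero-padded DFT: N = 64, resolution = f_s/N = 93000/64 = 11625/8 Hz
Zero-padding interpolates the spectrum (finer frequency grid)
but does NOT improve the true spectral resolution (ability to resolve close frequencies).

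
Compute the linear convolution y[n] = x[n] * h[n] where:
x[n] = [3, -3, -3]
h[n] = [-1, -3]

y[n] = sum_k x[k]*h[n-k]. Output length = len(x) + len(h) - 1 = 3 + 2 - 1 = 4.
y[0] = 3*-1 = -3
y[1] = -3*-1 + 3*-3 = -6
y[2] = -3*-1 + -3*-3 = 12
y[3] = -3*-3 = 9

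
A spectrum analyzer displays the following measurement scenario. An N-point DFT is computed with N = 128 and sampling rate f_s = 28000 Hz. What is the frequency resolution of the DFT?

DFT frequency resolution = f_s / N
= 28000 / 128 = 875/4 Hz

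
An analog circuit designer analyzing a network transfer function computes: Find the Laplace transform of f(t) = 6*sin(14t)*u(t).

Standard pair: sin(wt)*u(t) <-> w/(s^2+w^2)
With w = 14: L{6*sin(14t)*u(t)} = 84/(s^2+196)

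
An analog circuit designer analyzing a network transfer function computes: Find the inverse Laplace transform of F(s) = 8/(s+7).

Standard pair: k/(s+a) <-> k*e^(-at)*u(t)
With k=8, a=7: f(t) = 8*e^(-7t)*u(t)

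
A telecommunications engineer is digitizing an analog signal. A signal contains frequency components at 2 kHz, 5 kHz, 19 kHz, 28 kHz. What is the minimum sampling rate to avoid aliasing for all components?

The highest frequency component is f_max = 28 kHz.
Nyquist rate = 2 * f_max = 2 * 28 kHz = 56 kHz.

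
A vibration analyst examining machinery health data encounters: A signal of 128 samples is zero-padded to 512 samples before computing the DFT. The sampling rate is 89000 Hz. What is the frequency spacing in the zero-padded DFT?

Original DFT: N = 128, resolution = f_s/N = 89000/128 = 11125/16 Hz
Zero-padded DFT: N = 512, resolution = f_s/N = 89000/512 = 11125/64 Hz
Zero-padding interpolates the spectrum (finer frequency grid)
but does NOT improve the true spectral resolution (ability to resolve close frequencies).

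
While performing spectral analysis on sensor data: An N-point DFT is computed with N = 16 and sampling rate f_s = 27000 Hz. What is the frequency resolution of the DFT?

DFT frequency resolution = f_s / N
= 27000 / 16 = 3375/2 Hz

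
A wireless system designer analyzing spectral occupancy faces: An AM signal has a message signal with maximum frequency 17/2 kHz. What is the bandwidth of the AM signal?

In AM (double-sideband), the bandwidth is twice the message frequency.
BW = 2 * f_m = 2 * 17/2 kHz = 17 kHz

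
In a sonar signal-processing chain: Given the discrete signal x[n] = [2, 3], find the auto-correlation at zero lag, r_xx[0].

The auto-correlation at zero lag r_xx[0] equals the signal energy.
r_xx[0] = sum of x[n]^2 = 2^2 + 3^2
= 4 + 9 = 13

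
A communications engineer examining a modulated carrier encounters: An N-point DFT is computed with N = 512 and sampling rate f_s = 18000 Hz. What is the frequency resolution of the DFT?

DFT frequency resolution = f_s / N
= 18000 / 512 = 1125/32 Hz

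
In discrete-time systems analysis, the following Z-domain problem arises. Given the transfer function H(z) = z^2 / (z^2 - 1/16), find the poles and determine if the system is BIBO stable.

Poles are roots of the denominator: z^2 - 1/16 = 0.
Quadratic formula: z = [-(0) +/- sqrt((0)^2 - 4*(-1/16))] / 2
Discriminant = 0 + 1/4 = 1/4; sqrt = 1/2.
z = (0 +/- 1/2) / 2 => z = 1/4 or z = -1/4.
|p1| = 1/4, |p2| = 1/4.
For BIBO stability, all poles must lie inside the unit circle (|p| < 1).
System is STABLE since both |p| < 1.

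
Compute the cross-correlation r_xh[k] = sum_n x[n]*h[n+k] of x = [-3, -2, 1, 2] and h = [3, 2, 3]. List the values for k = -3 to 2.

Both sequences indexed from 0 and zero outside their support.
Lags with overlap: k = -3 to 2.
  r_xh[-3] = x[3]*h[0] = 6
  r_xh[-2] = x[2]*h[0] + x[3]*h[1] = 7
  r_xh[-1] = x[1]*h[0] + x[2]*h[1] + x[3]*h[2] = 2
  r_xh[0] = x[0]*h[0] + x[1]*h[1] + x[2]*h[2] = -10
  r_xh[1] = x[0]*h[1] + x[1]*h[2] = -12
  r_xh[2] = x[0]*h[2] = -9
r_xh = [6, 7, 2, -10, -12, -9] (for k = -3, ..., 2)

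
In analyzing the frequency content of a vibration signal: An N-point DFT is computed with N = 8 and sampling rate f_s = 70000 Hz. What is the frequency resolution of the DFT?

DFT frequency resolution = f_s / N
= 70000 / 8 = 8750 Hz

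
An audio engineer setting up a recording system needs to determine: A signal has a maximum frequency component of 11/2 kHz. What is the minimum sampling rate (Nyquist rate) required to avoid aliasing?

By the Nyquist-Shannon sampling theorem,
the minimum sampling rate (Nyquist rate) must be at least 2 * f_max.
Nyquist rate = 2 * 11/2 kHz = 11 kHz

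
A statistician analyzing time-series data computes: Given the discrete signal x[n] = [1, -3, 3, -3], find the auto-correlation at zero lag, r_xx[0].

The auto-correlation at zero lag r_xx[0] equals the signal energy.
r_xx[0] = sum of x[n]^2 = 1^2 + (-3)^2 + 3^2 + (-3)^2
= 1 + 9 + 9 + 9 = 28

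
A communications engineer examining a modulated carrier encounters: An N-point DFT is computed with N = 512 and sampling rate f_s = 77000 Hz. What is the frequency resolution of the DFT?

DFT frequency resolution = f_s / N
= 77000 / 512 = 9625/64 Hz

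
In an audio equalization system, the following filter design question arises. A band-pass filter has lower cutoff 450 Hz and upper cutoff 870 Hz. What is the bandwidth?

Bandwidth = f_high - f_low
= 870 Hz - 450 Hz = 420 Hz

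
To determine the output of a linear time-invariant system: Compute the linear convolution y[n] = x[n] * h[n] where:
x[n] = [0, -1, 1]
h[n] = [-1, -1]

y[n] = sum_k x[k]*h[n-k]. Output length = len(x) + len(h) - 1 = 3 + 2 - 1 = 4.
y[0] = 0*-1 = 0
y[1] = -1*-1 + 0*-1 = 1
y[2] = 1*-1 + -1*-1 = 0
y[3] = 1*-1 = -1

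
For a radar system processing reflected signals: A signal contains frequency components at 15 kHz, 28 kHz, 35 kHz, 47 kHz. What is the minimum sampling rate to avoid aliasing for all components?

The highest frequency component is f_max = 47 kHz.
Nyquist rate = 2 * f_max = 2 * 47 kHz = 94 kHz.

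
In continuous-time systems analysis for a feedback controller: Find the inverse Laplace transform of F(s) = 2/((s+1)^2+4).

Standard pair: w/((s+a)^2+w^2) <-> e^(-at)*sin(wt)*u(t)
With a=1, w=2: f(t) = e^(-t)*sin(2t)*u(t)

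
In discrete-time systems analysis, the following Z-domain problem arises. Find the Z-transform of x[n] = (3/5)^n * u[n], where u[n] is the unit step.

The Z-transform of a^n * u[n] is z/(z-a) for |z| > |a|.
Here a = 3/5, so X(z) = z/(z - (3/5)) = 5z/(5z - 3)
ROC: |z| > 3/5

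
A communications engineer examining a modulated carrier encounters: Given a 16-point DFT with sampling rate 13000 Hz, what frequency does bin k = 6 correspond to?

The frequency of DFT bin k is: f_k = k * f_s / N
f_6 = 6 * 13000 / 16 = 4875 Hz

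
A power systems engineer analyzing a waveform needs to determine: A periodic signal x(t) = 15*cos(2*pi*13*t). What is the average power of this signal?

Average power of A*cos(wt) is A^2/2.
P = 15^2 / 2 = 225/2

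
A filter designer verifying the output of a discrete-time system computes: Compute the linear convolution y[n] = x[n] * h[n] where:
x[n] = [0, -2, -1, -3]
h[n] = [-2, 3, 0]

y[n] = sum_k x[k]*h[n-k]. Output length = len(x) + len(h) - 1 = 4 + 3 - 1 = 6.
y[0] = 0*-2 = 0
y[1] = -2*-2 + 0*3 = 4
y[2] = -1*-2 + -2*3 + 0*0 = -4
y[3] = -3*-2 + -1*3 + -2*0 = 3
y[4] = -3*3 + -1*0 = -9
y[5] = -3*0 = 0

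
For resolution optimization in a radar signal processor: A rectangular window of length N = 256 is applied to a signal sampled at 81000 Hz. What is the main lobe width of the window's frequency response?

For a rectangular window of length N,
the main lobe width in frequency is 2*f_s/N.
= 2*81000/256 = 10125/16 Hz
This determines the minimum frequency separation for resolving two sinusoids.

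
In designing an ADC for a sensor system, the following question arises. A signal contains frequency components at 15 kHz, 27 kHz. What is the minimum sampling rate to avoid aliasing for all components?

The highest frequency component is f_max = 27 kHz.
Nyquist rate = 2 * f_max = 2 * 27 kHz = 54 kHz.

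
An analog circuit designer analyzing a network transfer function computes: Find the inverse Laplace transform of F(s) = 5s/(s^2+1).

Standard pair: s/(s^2+w^2) <-> cos(wt)*u(t)
With k=5, w=1: f(t) = 5*cos(t)*u(t)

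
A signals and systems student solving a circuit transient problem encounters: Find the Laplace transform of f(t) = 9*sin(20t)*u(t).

Standard pair: sin(wt)*u(t) <-> w/(s^2+w^2)
With w = 20: L{9*sin(20t)*u(t)} = 180/(s^2+400)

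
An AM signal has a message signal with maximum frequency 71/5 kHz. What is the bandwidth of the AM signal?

In AM (double-sideband), the bandwidth is twice the message frequency.
BW = 2 * f_m = 2 * 71/5 kHz = 142/5 kHz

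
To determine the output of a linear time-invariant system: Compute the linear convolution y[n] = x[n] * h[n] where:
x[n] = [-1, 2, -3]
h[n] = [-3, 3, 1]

y[n] = sum_k x[k]*h[n-k]. Output length = len(x) + len(h) - 1 = 3 + 3 - 1 = 5.
y[0] = -1*-3 = 3
y[1] = 2*-3 + -1*3 = -9
y[2] = -3*-3 + 2*3 + -1*1 = 14
y[3] = -3*3 + 2*1 = -7
y[4] = -3*1 = -3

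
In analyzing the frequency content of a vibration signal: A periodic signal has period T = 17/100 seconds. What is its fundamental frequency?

The fundamental frequency is the reciprocal of the period.
f = 1/T = 1/(17/100) = 100/17 Hz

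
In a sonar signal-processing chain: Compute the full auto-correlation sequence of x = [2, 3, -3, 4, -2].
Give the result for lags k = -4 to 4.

r_xx[k] = sum_m x[m]*x[m+k], indexed from 0, for k = -4 to 4:
  r_xx[-4] = x[4]*x[0] = -4
  r_xx[-3] = x[3]*x[0] + x[4]*x[1] = 2
  r_xx[-2] = x[2]*x[0] + x[3]*x[1] + x[4]*x[2] = 12
  r_xx[-1] = x[1]*x[0] + x[2]*x[1] + x[3]*x[2] + x[4]*x[3] = -23
  r_xx[0] = x[0]*x[0] + x[1]*x[1] + x[2]*x[2] + x[3]*x[3] + x[4]*x[4] = 42
  r_xx[1] = x[0]*x[1] + x[1]*x[2] + x[2]*x[3] + x[3]*x[4] = -23
  r_xx[2] = x[0]*x[2] + x[1]*x[3] + x[2]*x[4] = 12
  r_xx[3] = x[0]*x[3] + x[1]*x[4] = 2
  r_xx[4] = x[0]*x[4] = -4
r_xx = [-4, 2, 12, -23, 42, -23, 12, 2, -4]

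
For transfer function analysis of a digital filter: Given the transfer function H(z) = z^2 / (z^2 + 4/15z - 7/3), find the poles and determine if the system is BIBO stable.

Poles are roots of the denominator: z^2 + 4/15z - 7/3 = 0.
Quadratic formula: z = [-(4/15) +/- sqrt((4/15)^2 - 4*(-7/3))] / 2
Discriminant = 16/225 + 28/3 = 2116/225; sqrt = 46/15.
z = (-4/15 +/- 46/15) / 2 => z = 7/5 or z = -5/3.
|p1| = 5/3, |p2| = 7/5.
For BIBO stability, all poles must lie inside the unit circle (|p| < 1).
System is UNSTABLE since at least one |p| >= 1.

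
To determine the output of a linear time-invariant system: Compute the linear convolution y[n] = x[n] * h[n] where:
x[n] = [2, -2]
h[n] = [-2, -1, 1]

y[n] = sum_k x[k]*h[n-k]. Output length = len(x) + len(h) - 1 = 2 + 3 - 1 = 4.
y[0] = 2*-2 = -4
y[1] = -2*-2 + 2*-1 = 2
y[2] = -2*-1 + 2*1 = 4
y[3] = -2*1 = -2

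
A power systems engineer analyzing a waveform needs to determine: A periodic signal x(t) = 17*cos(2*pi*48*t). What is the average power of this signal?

Average power of A*cos(wt) is A^2/2.
P = 17^2 / 2 = 289/2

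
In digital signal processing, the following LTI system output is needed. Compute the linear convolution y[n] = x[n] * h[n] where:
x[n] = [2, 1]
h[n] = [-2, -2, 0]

y[n] = sum_k x[k]*h[n-k]. Output length = len(x) + len(h) - 1 = 2 + 3 - 1 = 4.
y[0] = 2*-2 = -4
y[1] = 1*-2 + 2*-2 = -6
y[2] = 1*-2 + 2*0 = -2
y[3] = 1*0 = 0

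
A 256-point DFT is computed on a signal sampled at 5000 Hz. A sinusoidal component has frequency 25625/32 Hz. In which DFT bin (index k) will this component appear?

DFT frequency resolution = f_s/N = 5000/256 = 625/32 Hz
Bin index k = f_signal / resolution = 25625/32 / 625/32 = 41
The signal frequency 25625/32 Hz falls in DFT bin k = 41.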